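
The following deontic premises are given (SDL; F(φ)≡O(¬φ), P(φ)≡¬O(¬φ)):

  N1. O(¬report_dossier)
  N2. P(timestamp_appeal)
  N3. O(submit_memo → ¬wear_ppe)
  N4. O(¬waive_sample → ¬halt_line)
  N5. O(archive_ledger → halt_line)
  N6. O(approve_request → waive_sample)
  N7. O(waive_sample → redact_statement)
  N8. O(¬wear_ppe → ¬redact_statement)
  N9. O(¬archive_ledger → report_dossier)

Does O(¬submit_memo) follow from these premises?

Yes

Premise 1 gives O(¬report_dossier).
Premise 9 is O(¬archive_ledger → report_dossier); contrapositively O(¬report_dossier → archive_ledger). Since O(¬report_dossier) holds, K gives O(archive_ledger).
Premise 5 is O(archive_ledger → halt_line); since O(archive_ledger), deontic closure gives O(halt_line).
The contrapositive of premise 4 (O(¬waive_sample → ¬halt_line)) is O(halt_line → waive_sample), and O(halt_line) is already established, so O(waive_sample).
From O(waive_sample) and premise 7, O(waive_sample → redact_statement), we obtain O(redact_statement).
Premise 8, O(¬wear_ppe → ¬redact_statement), contraposes to O(redact_statement → wear_ppe); with O(redact_statement) we get O(wear_ppe).
The contrapositive of premise 3 (O(submit_memo → ¬wear_ppe)) is O(wear_ppe → ¬submit_memo), and O(wear_ppe) is already established, so O(¬submit_memo).
Premises 2, 6 do not contribute to this derivation.
So O(¬submit_memo) follows.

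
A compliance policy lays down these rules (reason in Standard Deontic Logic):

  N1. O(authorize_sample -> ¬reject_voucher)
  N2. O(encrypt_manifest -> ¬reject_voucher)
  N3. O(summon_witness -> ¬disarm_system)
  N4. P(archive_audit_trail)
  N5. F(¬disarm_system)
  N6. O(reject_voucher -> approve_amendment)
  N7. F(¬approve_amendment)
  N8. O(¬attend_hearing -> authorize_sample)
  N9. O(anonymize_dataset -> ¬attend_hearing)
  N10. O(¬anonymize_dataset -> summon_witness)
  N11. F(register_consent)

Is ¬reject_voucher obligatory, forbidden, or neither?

Premise 5 is F(¬disarm_system), i.e. O(disarm_system).
Premise 3 is O(summon_witness -> ¬disarm_system); contrapositively O(disarm_system -> ¬summon_witness). Since O(disarm_system) holds, K gives O(¬summon_witness).
The contrapositive of premise 10 (O(¬anonymize_dataset -> summon_witness)) is O(¬summon_witness -> anonymize_dataset), and O(¬summon_witness) is already established, so O(anonymize_dataset).
From O(anonymize_dataset) and premise 9, O(anonymize_dataset -> ¬attend_hearing), we obtain O(¬attend_hearing).
With premise 8, O(¬attend_hearing -> authorize_sample), the K-axiom yields O(authorize_sample).
With premise 1, O(authorize_sample -> ¬reject_voucher), the K-axiom yields O(¬reject_voucher).
Premises 2, 4, 6, 7, 11 do not contribute to this derivation.
Hence ¬reject_voucher is obligatory.

Obligatory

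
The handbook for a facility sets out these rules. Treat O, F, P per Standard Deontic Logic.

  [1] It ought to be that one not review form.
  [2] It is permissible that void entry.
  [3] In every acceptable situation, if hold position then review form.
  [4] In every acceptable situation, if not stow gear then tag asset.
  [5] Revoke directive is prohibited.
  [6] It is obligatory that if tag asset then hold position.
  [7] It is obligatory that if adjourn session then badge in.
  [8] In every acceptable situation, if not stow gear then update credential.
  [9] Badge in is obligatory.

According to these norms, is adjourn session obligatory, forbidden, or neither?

Neither

Premise 7 is O(adjourn_session → badge_in); even if O(badge_in) held, inferring O(adjourn_session) would be affirming the consequent — invalid.
No premise or chain of K-axiom applications forces O(adjourn_session), and none forces O(¬adjourn_session). So adjourn_session is neither obligatory nor forbidden under these norms.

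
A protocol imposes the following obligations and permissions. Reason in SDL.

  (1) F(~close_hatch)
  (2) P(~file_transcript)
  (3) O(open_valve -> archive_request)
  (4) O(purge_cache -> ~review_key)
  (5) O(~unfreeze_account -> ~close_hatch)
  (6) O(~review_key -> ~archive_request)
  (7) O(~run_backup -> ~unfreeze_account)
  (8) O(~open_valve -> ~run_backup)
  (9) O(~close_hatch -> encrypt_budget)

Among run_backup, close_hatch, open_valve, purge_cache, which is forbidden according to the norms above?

purge_cache

Premise 1, F(~close_hatch), is equivalent to O(close_hatch).
Premise 5 is O(~unfreeze_account -> ~close_hatch); contrapositively O(close_hatch -> unfreeze_account). Since O(close_hatch) holds, K gives O(unfreeze_account).
Premise 7, O(~run_backup -> ~unfreeze_account), contraposes to O(unfreeze_account -> run_backup); with O(unfreeze_account) we get O(run_backup).
Premise 8, O(~open_valve -> ~run_backup), contraposes to O(run_backup -> open_valve); with O(run_backup) we get O(open_valve).
Applying K to premise 3 (O(open_valve -> archive_request)) and O(open_valve) yields O(archive_request).
The contrapositive of premise 6 (O(~review_key -> ~archive_request)) is O(archive_request -> review_key), and O(archive_request) is already established, so O(review_key).
The contrapositive of premise 4 (O(purge_cache -> ~review_key)) is O(review_key -> ~purge_cache), and O(review_key) is already established, so O(~purge_cache).
So O(~purge_cache) holds, i.e. purge_cache is forbidden. None of the other listed options is forbidden under the premises.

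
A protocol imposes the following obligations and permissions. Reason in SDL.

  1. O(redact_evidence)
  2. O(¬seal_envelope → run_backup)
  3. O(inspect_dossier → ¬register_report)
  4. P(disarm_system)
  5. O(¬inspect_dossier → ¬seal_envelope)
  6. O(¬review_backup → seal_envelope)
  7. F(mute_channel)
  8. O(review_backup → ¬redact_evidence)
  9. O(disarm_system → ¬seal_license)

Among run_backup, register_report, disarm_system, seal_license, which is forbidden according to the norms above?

register_report

Premise 1 states O(redact_evidence) outright.
The contrapositive of premise 8 (O(review_backup → ¬redact_evidence)) is O(redact_evidence → ¬review_backup), and O(redact_evidence) is already established, so O(¬review_backup).
Premise 6 is O(¬review_backup → seal_envelope); since O(¬review_backup), deontic closure gives O(seal_envelope).
The contrapositive of premise 5 (O(¬inspect_dossier → ¬seal_envelope)) is O(seal_envelope → inspect_dossier), and O(seal_envelope) is already established, so O(inspect_dossier).
Applying K to premise 3 (O(inspect_dossier → ¬register_report)) and O(inspect_dossier) yields O(¬register_report).
So O(¬register_report) holds, i.e. register_report is forbidden. None of the other listed options is forbidden under the premises.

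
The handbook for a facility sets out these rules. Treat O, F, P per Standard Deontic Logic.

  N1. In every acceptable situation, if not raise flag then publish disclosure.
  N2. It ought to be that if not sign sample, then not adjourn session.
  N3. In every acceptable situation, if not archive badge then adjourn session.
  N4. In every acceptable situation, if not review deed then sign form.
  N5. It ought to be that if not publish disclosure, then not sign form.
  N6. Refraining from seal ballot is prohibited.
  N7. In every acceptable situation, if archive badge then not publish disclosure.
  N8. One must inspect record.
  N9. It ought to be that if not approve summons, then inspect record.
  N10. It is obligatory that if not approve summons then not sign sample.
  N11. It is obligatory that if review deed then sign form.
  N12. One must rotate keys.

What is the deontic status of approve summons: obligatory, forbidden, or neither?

Obligatory

By case analysis on ¬review_deed: premise 4 gives O(¬review_deed → sign_form) and premise 11 gives O(review_deed → sign_form), so O(sign_form) either way.
Premise 5, O(¬publish_disclosure → ¬sign_form), contraposes to O(sign_form → publish_disclosure); with O(sign_form) we get O(publish_disclosure).
Premise 7, O(archive_badge → ¬publish_disclosure), contraposes to O(publish_disclosure → ¬archive_badge); with O(publish_disclosure) we get O(¬archive_badge).
Premise 3 is O(¬archive_badge → adjourn_session); since O(¬archive_badge), deontic closure gives O(adjourn_session).
The contrapositive of premise 2 (O(¬sign_sample → ¬adjourn_session)) is O(adjourn_session → sign_sample), and O(adjourn_session) is already established, so O(sign_sample).
Premise 10, O(¬approve_summons → ¬sign_sample), contraposes to O(sign_sample → approve_summons); with O(sign_sample) we get O(approve_summons).
Premises 1, 6, 8, 9, 12 do not contribute to this derivation.
Hence approve_summons is obligatory.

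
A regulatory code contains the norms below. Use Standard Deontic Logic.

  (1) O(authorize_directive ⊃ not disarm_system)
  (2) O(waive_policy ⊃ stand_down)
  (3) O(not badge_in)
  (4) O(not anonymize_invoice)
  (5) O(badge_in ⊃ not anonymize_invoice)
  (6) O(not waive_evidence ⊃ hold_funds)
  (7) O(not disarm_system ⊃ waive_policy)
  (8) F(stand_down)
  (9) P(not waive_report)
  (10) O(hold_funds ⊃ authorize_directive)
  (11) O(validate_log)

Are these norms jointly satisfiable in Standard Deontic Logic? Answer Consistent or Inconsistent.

Consistent

Premise 5 is O(badge_in ⊃ not anonymize_invoice); even if O(not anonymize_invoice) held, inferring O(badge_in) would be affirming the consequent — invalid.
So O(badge_in) is not derivable, and the apparent clash with O(not badge_in) does not arise.
A world satisfying every obligation exists (e.g. anonymize_invoice=false, authorize_directive=false, badge_in=false, disarm_system=true, hold_funds=false, stand_down=false, validate_log=true, waive_evidence=true, waive_policy=false, waive_report=false); no atom is both obligatory and forbidden, so the set is consistent.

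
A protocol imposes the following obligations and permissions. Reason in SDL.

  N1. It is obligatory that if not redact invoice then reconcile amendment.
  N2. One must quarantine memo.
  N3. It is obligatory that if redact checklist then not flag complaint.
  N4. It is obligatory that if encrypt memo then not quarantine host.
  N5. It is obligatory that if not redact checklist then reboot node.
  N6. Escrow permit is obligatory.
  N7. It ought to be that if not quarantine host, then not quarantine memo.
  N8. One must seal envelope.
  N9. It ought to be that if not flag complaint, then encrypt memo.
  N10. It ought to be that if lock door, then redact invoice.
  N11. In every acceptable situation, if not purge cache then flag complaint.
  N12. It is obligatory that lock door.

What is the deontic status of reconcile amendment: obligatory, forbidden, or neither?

Premise 1 is O(¬redact_invoice → reconcile_amendment), but O(¬redact_invoice) is not derivable from the premises, so it does not yield O(reconcile_amendment).
No premise or chain of K-axiom applications forces O(reconcile_amendment), and none forces O(¬reconcile_amendment). So reconcile_amendment is neither obligatory nor forbidden under these norms.

Neither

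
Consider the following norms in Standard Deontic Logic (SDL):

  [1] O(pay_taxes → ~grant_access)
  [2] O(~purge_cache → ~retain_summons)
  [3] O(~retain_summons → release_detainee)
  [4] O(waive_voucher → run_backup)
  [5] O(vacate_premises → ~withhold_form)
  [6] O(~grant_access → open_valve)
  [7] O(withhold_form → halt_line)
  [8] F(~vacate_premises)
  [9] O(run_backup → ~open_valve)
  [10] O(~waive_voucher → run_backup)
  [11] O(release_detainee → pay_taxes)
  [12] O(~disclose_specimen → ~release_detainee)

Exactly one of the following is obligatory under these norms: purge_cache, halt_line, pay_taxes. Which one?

Premises 4 and 10 cover both cases: O(waive_voucher → run_backup) and O(~waive_voucher → run_backup). Since waive_voucher ∨ ~waive_voucher is a tautology, O(run_backup) follows.
With premise 9, O(run_backup → ~open_valve), the K-axiom yields O(~open_valve).
Premise 6 is O(~grant_access → open_valve); contrapositively O(~open_valve → grant_access). Since O(~open_valve) holds, K gives O(grant_access).
Premise 1 is O(pay_taxes → ~grant_access); contrapositively O(grant_access → ~pay_taxes). Since O(grant_access) holds, K gives O(~pay_taxes).
The contrapositive of premise 11 (O(release_detainee → pay_taxes)) is O(~pay_taxes → ~release_detainee), and O(~pay_taxes) is already established, so O(~release_detainee).
Premise 3 is O(~retain_summons → release_detainee); contrapositively O(~release_detainee → retain_summons). Since O(~release_detainee) holds, K gives O(retain_summons).
Premise 2, O(~purge_cache → ~retain_summons), contraposes to O(retain_summons → purge_cache); with O(retain_summons) we get O(purge_cache).
So O(purge_cache) holds — purge_cache is obligatory. None of the other listed options is made obligatory by any chain of premises.

purge_cache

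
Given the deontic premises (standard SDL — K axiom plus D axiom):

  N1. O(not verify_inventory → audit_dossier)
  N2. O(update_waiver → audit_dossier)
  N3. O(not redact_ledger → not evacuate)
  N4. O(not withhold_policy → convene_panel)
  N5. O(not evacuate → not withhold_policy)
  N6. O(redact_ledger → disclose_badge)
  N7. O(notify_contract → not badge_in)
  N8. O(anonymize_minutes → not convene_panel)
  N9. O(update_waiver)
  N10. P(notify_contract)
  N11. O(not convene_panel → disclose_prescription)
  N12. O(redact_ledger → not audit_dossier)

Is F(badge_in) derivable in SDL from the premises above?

No

Premise 7 is O(notify_contract → not badge_in), but O(notify_contract) is not derivable from the premises (the permission P(notify_contract) asserts only not O(not notify_contract), not O(notify_contract)), so it does not yield O(not badge_in).
No other premise forces O(not badge_in). An ideal world satisfying every premise can still have badge_in true, so F(badge_in) is not derivable.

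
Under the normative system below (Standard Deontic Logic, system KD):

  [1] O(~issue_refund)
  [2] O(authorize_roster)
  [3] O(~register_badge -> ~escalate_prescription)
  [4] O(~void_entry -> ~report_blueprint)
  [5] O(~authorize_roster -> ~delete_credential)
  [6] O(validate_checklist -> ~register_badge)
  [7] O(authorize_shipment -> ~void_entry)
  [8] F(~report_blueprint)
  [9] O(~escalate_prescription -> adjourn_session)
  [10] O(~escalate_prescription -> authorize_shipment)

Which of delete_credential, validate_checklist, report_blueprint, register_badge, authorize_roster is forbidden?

Premise 8 is F(~report_blueprint), i.e. O(report_blueprint).
Premise 4 is O(~void_entry -> ~report_blueprint); contrapositively O(report_blueprint -> void_entry). Since O(report_blueprint) holds, K gives O(void_entry).
The contrapositive of premise 7 (O(authorize_shipment -> ~void_entry)) is O(void_entry -> ~authorize_shipment), and O(void_entry) is already established, so O(~authorize_shipment).
The contrapositive of premise 10 (O(~escalate_prescription -> authorize_shipment)) is O(~authorize_shipment -> escalate_prescription), and O(~authorize_shipment) is already established, so O(escalate_prescription).
Premise 3 is O(~register_badge -> ~escalate_prescription); contrapositively O(escalate_prescription -> register_badge). Since O(escalate_prescription) holds, K gives O(register_badge).
Premise 6 is O(validate_checklist -> ~register_badge); contrapositively O(register_badge -> ~validate_checklist). Since O(register_badge) holds, K gives O(~validate_checklist).
So O(~validate_checklist) holds, i.e. validate_checklist is forbidden. None of the other listed options is forbidden under the premises.

validate_checklist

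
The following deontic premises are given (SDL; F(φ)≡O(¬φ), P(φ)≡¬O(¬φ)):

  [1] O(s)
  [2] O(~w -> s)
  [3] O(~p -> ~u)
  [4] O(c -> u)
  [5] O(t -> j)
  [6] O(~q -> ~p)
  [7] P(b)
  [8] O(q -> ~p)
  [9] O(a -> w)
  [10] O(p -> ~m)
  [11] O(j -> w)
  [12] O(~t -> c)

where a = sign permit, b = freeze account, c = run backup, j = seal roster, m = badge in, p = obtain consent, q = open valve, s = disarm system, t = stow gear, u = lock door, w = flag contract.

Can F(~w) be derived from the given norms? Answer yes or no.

Yes

Premises 6 and 8 are O(~q -> ~p) and O(q -> ~p); every ideal world satisfies ~q or q, so in either case ~p holds — hence O(~p).
From O(~p) and premise 3, O(~p -> ~u), we obtain O(~u).
The contrapositive of premise 4 (O(c -> u)) is O(~u -> ~c), and O(~u) is already established, so O(~c).
Premise 12, O(~t -> c), contraposes to O(~c -> t); with O(~c) we get O(t).
Applying K to premise 5 (O(t -> j)) and O(t) yields O(j).
Premise 11 is O(j -> w); since O(j), deontic closure gives O(w).
Premises 1, 2, 7, 9, 10 do not contribute to this derivation.
So O(w) holds, i.e. F(~w). The claim follows.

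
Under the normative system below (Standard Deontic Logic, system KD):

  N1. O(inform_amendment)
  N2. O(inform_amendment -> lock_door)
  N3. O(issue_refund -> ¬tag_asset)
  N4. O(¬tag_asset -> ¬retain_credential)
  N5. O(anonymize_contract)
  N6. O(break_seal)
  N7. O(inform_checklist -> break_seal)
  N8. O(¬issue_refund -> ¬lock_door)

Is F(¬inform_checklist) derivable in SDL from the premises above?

Premise 7 is O(inform_checklist -> break_seal); even if O(break_seal) held, inferring O(inform_checklist) would be affirming the consequent — invalid.
No other premise forces O(inform_checklist). An ideal world satisfying every premise can still have ¬inform_checklist true, so F(¬inform_checklist) is not derivable.

No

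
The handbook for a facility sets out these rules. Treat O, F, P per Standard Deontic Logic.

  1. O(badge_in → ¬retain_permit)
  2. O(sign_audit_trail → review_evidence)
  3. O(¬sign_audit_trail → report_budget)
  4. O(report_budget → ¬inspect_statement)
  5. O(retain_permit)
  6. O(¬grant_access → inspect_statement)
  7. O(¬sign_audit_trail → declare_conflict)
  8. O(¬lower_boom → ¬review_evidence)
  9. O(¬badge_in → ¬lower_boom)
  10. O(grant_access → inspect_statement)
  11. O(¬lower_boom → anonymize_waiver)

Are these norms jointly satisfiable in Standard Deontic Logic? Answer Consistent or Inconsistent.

By case analysis on grant_access: premise 10 gives O(grant_access → inspect_statement) and premise 6 gives O(¬grant_access → inspect_statement), so O(inspect_statement) either way.
The contrapositive of premise 4 (O(report_budget → ¬inspect_statement)) is O(inspect_statement → ¬report_budget), and O(inspect_statement) is already established, so O(¬report_budget).
Premise 3, O(¬sign_audit_trail → report_budget), contraposes to O(¬report_budget → sign_audit_trail); with O(¬report_budget) we get O(sign_audit_trail).
From O(sign_audit_trail) and premise 2, O(sign_audit_trail → review_evidence), we obtain O(review_evidence).
Premise 8 is O(¬lower_boom → ¬review_evidence); contrapositively O(review_evidence → lower_boom). Since O(review_evidence) holds, K gives O(lower_boom).
The contrapositive of premise 9 (O(¬badge_in → ¬lower_boom)) is O(lower_boom → badge_in), and O(lower_boom) is already established, so O(badge_in).
Applying K to premise 1 (O(badge_in → ¬retain_permit)) and O(badge_in) yields O(¬retain_permit).
But premise 5 directly asserts O(retain_permit).
We now have both O(¬retain_permit) and O(retain_permit) — retain_permit is simultaneously obligatory and forbidden, violating the D-axiom.

Inconsistent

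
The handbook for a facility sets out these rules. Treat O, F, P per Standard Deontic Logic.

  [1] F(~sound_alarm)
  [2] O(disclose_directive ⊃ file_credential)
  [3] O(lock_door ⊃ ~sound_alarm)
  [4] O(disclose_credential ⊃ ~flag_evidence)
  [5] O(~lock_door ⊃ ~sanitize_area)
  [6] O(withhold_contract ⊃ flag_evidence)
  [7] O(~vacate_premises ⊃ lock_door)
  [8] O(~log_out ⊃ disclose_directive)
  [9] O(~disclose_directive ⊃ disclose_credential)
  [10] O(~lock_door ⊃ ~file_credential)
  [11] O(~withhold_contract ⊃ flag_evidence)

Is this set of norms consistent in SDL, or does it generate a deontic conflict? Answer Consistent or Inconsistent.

Inconsistent

By case analysis on withhold_contract: premise 6 gives O(withhold_contract ⊃ flag_evidence) and premise 11 gives O(~withhold_contract ⊃ flag_evidence), so O(flag_evidence) either way.
The contrapositive of premise 4 (O(disclose_credential ⊃ ~flag_evidence)) is O(flag_evidence ⊃ ~disclose_credential), and O(flag_evidence) is already established, so O(~disclose_credential).
Premise 9, O(~disclose_directive ⊃ disclose_credential), contraposes to O(~disclose_credential ⊃ disclose_directive); with O(~disclose_credential) we get O(disclose_directive).
With premise 2, O(disclose_directive ⊃ file_credential), the K-axiom yields O(file_credential).
Premise 10, O(~lock_door ⊃ ~file_credential), contraposes to O(file_credential ⊃ lock_door); with O(file_credential) we get O(lock_door).
With premise 3, O(lock_door ⊃ ~sound_alarm), the K-axiom yields O(~sound_alarm).
But premise 1, F(~sound_alarm), means O(sound_alarm).
We now have both O(~sound_alarm) and O(sound_alarm) — sound_alarm is simultaneously obligatory and forbidden, violating the D-axiom.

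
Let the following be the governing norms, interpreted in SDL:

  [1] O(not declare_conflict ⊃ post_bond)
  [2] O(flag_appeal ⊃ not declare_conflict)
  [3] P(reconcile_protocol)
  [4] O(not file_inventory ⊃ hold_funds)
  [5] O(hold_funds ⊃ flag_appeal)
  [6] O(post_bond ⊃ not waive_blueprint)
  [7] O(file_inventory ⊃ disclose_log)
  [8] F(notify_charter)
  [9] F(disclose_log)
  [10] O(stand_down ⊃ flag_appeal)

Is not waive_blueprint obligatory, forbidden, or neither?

Obligatory

Premise 9, F(disclose_log), is equivalent to O(not disclose_log).
Premise 7 is O(file_inventory ⊃ disclose_log); contrapositively O(not disclose_log ⊃ not file_inventory). Since O(not disclose_log) holds, K gives O(not file_inventory).
Premise 4 is O(not file_inventory ⊃ hold_funds); since O(not file_inventory), deontic closure gives O(hold_funds).
With premise 5, O(hold_funds ⊃ flag_appeal), the K-axiom yields O(flag_appeal).
With premise 2, O(flag_appeal ⊃ not declare_conflict), the K-axiom yields O(not declare_conflict).
From O(not declare_conflict) and premise 1, O(not declare_conflict ⊃ post_bond), we obtain O(post_bond).
With premise 6, O(post_bond ⊃ not waive_blueprint), the K-axiom yields O(not waive_blueprint).
Premises 3, 8, 10 do not contribute to this derivation.
Hence not waive_blueprint is obligatory.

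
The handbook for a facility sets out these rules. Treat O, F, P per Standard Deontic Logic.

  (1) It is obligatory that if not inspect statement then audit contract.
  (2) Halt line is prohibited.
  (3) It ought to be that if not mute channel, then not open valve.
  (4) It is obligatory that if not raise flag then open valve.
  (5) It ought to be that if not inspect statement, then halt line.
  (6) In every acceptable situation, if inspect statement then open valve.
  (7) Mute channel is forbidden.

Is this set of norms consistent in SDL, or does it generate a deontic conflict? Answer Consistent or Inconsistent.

Inconsistent

F(halt_line) at premise 2 means O(¬halt_line).
The contrapositive of premise 5 (O(¬inspect_statement → halt_line)) is O(¬halt_line → inspect_statement), and O(¬halt_line) is already established, so O(inspect_statement).
Applying K to premise 6 (O(inspect_statement → open_valve)) and O(inspect_statement) yields O(open_valve).
Premise 3 is O(¬mute_channel → ¬open_valve); contrapositively O(open_valve → mute_channel). Since O(open_valve) holds, K gives O(mute_channel).
But premise 7, F(mute_channel), means O(¬mute_channel).
We now have both O(mute_channel) and O(¬mute_channel) — mute_channel is simultaneously obligatory and forbidden, violating the D-axiom.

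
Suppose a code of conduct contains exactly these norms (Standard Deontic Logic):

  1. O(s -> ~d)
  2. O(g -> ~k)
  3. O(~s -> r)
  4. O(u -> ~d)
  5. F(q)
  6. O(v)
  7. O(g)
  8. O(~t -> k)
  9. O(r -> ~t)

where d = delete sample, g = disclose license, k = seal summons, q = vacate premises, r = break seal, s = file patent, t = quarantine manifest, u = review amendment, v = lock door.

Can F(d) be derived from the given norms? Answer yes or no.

Yes

Premise 7 gives O(g).
Premise 2 is O(g -> ~k); since O(g), deontic closure gives O(~k).
The contrapositive of premise 8 (O(~t -> k)) is O(~k -> t), and O(~k) is already established, so O(t).
Premise 9, O(r -> ~t), contraposes to O(t -> ~r); with O(t) we get O(~r).
Premise 3, O(~s -> r), contraposes to O(~r -> s); with O(~r) we get O(s).
From O(s) and premise 1, O(s -> ~d), we obtain O(~d).
Premises 4, 5, 6 do not contribute to this derivation.
So O(~d) holds, i.e. F(d). The claim follows.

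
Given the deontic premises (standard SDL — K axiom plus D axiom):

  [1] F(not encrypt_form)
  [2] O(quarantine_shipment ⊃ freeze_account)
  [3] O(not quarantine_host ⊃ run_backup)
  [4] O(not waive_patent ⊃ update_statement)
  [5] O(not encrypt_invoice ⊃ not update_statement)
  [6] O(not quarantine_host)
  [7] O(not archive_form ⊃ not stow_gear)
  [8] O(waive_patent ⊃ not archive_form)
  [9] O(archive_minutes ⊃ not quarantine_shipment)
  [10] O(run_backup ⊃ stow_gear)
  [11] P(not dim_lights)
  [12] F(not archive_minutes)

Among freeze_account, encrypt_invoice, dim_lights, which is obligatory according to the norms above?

From premise 6 we have O(not quarantine_host).
With premise 3, O(not quarantine_host ⊃ run_backup), the K-axiom yields O(run_backup).
Premise 10 is O(run_backup ⊃ stow_gear); since O(run_backup), deontic closure gives O(stow_gear).
The contrapositive of premise 7 (O(not archive_form ⊃ not stow_gear)) is O(stow_gear ⊃ archive_form), and O(stow_gear) is already established, so O(archive_form).
Premise 8 is O(waive_patent ⊃ not archive_form); contrapositively O(archive_form ⊃ not waive_patent). Since O(archive_form) holds, K gives O(not waive_patent).
Premise 4 is O(not waive_patent ⊃ update_statement); since O(not waive_patent), deontic closure gives O(update_statement).
Premise 5 is O(not encrypt_invoice ⊃ not update_statement); contrapositively O(update_statement ⊃ encrypt_invoice). Since O(update_statement) holds, K gives O(encrypt_invoice).
So O(encrypt_invoice) holds — encrypt_invoice is obligatory. None of the other listed options is made obligatory by any chain of premises.

encrypt_invoice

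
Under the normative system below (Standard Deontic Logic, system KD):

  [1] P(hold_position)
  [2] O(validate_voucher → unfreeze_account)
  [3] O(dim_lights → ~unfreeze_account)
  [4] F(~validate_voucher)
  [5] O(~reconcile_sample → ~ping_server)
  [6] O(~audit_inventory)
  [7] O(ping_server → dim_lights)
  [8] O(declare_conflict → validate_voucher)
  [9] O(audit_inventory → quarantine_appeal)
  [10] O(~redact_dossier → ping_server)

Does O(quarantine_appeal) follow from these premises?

No

Premise 9 is O(audit_inventory → quarantine_appeal), but O(audit_inventory) is not derivable from the premises, so it does not yield O(quarantine_appeal).
No other premise forces O(quarantine_appeal). An ideal world satisfying every premise can still have quarantine_appeal false, so O(quarantine_appeal) is not derivable.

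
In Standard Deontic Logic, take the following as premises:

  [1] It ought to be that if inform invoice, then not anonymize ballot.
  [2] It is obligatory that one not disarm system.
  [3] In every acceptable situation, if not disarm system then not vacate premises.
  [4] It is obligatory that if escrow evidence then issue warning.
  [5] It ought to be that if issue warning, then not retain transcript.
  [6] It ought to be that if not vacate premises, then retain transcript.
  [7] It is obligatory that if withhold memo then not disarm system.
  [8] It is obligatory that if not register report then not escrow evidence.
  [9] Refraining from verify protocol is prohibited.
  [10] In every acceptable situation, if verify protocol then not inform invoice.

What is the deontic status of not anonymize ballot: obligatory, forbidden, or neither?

Premise 1 is O(inform_invoice → ¬anonymize_ballot), but O(inform_invoice) is not derivable from the premises, so it does not yield O(¬anonymize_ballot).
No premise or chain of K-axiom applications forces O(¬anonymize_ballot), and none forces O(anonymize_ballot). So ¬anonymize_ballot is neither obligatory nor forbidden under these norms.

Neither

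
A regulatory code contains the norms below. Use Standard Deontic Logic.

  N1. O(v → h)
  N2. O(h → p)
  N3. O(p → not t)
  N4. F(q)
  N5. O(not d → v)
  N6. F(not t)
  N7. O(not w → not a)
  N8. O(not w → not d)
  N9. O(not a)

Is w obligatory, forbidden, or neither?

Premise 6 is F(not t), i.e. O(t).
Premise 3, O(p → not t), contraposes to O(t → not p); with O(t) we get O(not p).
Premise 2, O(h → p), contraposes to O(not p → not h); with O(not p) we get O(not h).
The contrapositive of premise 1 (O(v → h)) is O(not h → not v), and O(not h) is already established, so O(not v).
Premise 5, O(not d → v), contraposes to O(not v → d); with O(not v) we get O(d).
The contrapositive of premise 8 (O(not w → not d)) is O(d → w), and O(d) is already established, so O(w).
Premises 4, 7, 9 do not contribute to this derivation.
Hence w is obligatory.

Obligatory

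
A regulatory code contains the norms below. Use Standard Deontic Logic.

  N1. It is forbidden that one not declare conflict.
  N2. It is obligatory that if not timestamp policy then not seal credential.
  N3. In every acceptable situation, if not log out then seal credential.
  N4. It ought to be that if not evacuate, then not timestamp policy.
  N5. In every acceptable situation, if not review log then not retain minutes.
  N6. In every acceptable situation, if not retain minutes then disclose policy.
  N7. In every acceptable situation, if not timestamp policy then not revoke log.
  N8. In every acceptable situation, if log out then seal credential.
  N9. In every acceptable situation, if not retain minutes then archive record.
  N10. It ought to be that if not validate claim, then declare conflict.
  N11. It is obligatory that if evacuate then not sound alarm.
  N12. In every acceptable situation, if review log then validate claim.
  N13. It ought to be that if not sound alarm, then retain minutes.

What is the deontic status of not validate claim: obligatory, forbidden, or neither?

Premises 8 and 3 cover both cases: O(log_out → seal_credential) and O(¬log_out → seal_credential). Since log_out ∨ ¬log_out is a tautology, O(seal_credential) follows.
The contrapositive of premise 2 (O(¬timestamp_policy → ¬seal_credential)) is O(seal_credential → timestamp_policy), and O(seal_credential) is already established, so O(timestamp_policy).
Premise 4, O(¬evacuate → ¬timestamp_policy), contraposes to O(timestamp_policy → evacuate); with O(timestamp_policy) we get O(evacuate).
Applying K to premise 11 (O(evacuate → ¬sound_alarm)) and O(evacuate) yields O(¬sound_alarm).
With premise 13, O(¬sound_alarm → retain_minutes), the K-axiom yields O(retain_minutes).
Premise 5, O(¬review_log → ¬retain_minutes), contraposes to O(retain_minutes → review_log); with O(retain_minutes) we get O(review_log).
Applying K to premise 12 (O(review_log → validate_claim)) and O(review_log) yields O(validate_claim).
Premises 1, 6, 7, 9, 10 do not contribute to this derivation.
Thus O(validate_claim), which is F(¬validate_claim): ¬validate_claim is forbidden.

Forbidden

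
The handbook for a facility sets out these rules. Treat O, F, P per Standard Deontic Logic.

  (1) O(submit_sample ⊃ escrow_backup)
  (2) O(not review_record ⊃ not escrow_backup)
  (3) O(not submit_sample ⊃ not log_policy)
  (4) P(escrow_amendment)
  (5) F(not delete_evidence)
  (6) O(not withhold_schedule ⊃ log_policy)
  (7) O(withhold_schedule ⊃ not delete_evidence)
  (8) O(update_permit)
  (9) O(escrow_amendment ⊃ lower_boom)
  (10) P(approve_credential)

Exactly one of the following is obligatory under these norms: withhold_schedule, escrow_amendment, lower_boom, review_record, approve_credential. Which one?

review_record

Premise 5, F(not delete_evidence), is equivalent to O(delete_evidence).
Premise 7, O(withhold_schedule ⊃ not delete_evidence), contraposes to O(delete_evidence ⊃ not withhold_schedule); with O(delete_evidence) we get O(not withhold_schedule).
From O(not withhold_schedule) and premise 6, O(not withhold_schedule ⊃ log_policy), we obtain O(log_policy).
Premise 3, O(not submit_sample ⊃ not log_policy), contraposes to O(log_policy ⊃ submit_sample); with O(log_policy) we get O(submit_sample).
From O(submit_sample) and premise 1, O(submit_sample ⊃ escrow_backup), we obtain O(escrow_backup).
Premise 2, O(not review_record ⊃ not escrow_backup), contraposes to O(escrow_backup ⊃ review_record); with O(escrow_backup) we get O(review_record).
So O(review_record) holds — review_record is obligatory. None of the other listed options is made obligatory by any chain of premises.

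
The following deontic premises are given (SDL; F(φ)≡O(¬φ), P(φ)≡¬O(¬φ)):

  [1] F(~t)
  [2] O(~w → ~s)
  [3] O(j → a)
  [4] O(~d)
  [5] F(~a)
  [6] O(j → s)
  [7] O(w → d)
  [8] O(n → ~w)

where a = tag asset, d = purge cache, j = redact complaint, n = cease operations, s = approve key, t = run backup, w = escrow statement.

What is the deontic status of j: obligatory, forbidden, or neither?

Premise 4 gives O(~d).
Premise 7, O(w → d), contraposes to O(~d → ~w); with O(~d) we get O(~w).
From O(~w) and premise 2, O(~w → ~s), we obtain O(~s).
The contrapositive of premise 6 (O(j → s)) is O(~s → ~j), and O(~s) is already established, so O(~j).
Premises 1, 3, 5, 8 do not contribute to this derivation.
Thus O(~j), which is F(j): j is forbidden.

Forbidden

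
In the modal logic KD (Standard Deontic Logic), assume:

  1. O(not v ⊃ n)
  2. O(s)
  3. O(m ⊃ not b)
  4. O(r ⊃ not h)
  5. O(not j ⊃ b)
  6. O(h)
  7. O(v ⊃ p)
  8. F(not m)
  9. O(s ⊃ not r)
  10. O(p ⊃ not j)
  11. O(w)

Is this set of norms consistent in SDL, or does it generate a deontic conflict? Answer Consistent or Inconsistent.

Premise 4 is O(r ⊃ not h), but O(r) is not derivable from the premises, so it does not yield O(not h).
So O(not h) is not derivable, and the apparent clash with O(h) does not arise.
A world satisfying every obligation exists (e.g. b=false, h=true, j=true, m=true, n=true, p=false, r=false, s=true, v=false, w=true); no atom is both obligatory and forbidden, so the set is consistent.

Consistent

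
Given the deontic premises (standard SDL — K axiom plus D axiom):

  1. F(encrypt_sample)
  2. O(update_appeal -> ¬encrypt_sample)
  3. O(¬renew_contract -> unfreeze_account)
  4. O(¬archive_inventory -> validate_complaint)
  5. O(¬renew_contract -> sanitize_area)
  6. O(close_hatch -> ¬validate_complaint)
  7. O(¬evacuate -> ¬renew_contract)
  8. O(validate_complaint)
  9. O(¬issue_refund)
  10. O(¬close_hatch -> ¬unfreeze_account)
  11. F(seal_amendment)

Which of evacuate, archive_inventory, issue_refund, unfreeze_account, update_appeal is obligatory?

evacuate

From premise 8 we have O(validate_complaint).
Premise 6, O(close_hatch -> ¬validate_complaint), contraposes to O(validate_complaint -> ¬close_hatch); with O(validate_complaint) we get O(¬close_hatch).
With premise 10, O(¬close_hatch -> ¬unfreeze_account), the K-axiom yields O(¬unfreeze_account).
The contrapositive of premise 3 (O(¬renew_contract -> unfreeze_account)) is O(¬unfreeze_account -> renew_contract), and O(¬unfreeze_account) is already established, so O(renew_contract).
Premise 7, O(¬evacuate -> ¬renew_contract), contraposes to O(renew_contract -> evacuate); with O(renew_contract) we get O(evacuate).
So O(evacuate) holds — evacuate is obligatory. None of the other listed options is made obligatory by any chain of premises.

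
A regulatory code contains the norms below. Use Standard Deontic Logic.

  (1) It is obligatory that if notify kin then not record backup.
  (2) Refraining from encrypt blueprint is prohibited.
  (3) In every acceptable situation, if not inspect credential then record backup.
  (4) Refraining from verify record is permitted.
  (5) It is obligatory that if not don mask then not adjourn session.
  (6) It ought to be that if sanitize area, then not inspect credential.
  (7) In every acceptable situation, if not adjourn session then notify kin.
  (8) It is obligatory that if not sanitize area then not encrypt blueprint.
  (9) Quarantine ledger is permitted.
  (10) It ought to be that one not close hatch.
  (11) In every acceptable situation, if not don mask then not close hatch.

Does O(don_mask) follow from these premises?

F(¬encrypt_blueprint) at premise 2 means O(encrypt_blueprint).
Premise 8 is O(¬sanitize_area → ¬encrypt_blueprint); contrapositively O(encrypt_blueprint → sanitize_area). Since O(encrypt_blueprint) holds, K gives O(sanitize_area).
Applying K to premise 6 (O(sanitize_area → ¬inspect_credential)) and O(sanitize_area) yields O(¬inspect_credential).
Premise 3 is O(¬inspect_credential → record_backup); since O(¬inspect_credential), deontic closure gives O(record_backup).
The contrapositive of premise 1 (O(notify_kin → ¬record_backup)) is O(record_backup → ¬notify_kin), and O(record_backup) is already established, so O(¬notify_kin).
Premise 7 is O(¬adjourn_session → notify_kin); contrapositively O(¬notify_kin → adjourn_session). Since O(¬notify_kin) holds, K gives O(adjourn_session).
Premise 5 is O(¬don_mask → ¬adjourn_session); contrapositively O(adjourn_session → don_mask). Since O(adjourn_session) holds, K gives O(don_mask).
Premises 4, 9, 10, 11 do not contribute to this derivation.
So O(don_mask) follows.

Yes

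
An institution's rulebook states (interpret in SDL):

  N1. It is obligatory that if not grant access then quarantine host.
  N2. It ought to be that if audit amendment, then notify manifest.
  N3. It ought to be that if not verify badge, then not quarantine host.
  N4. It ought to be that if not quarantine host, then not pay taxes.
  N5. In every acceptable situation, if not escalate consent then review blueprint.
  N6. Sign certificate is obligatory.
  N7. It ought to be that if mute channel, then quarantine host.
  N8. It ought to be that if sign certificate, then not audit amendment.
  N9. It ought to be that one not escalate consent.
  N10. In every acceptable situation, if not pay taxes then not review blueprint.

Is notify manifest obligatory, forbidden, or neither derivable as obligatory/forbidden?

Premise 2 is O(audit_amendment → notify_manifest), but O(audit_amendment) is not derivable from the premises, so it does not yield O(notify_manifest).
No premise or chain of K-axiom applications forces O(notify_manifest), and none forces O(¬notify_manifest). So notify_manifest is neither obligatory nor forbidden under these norms.

Neither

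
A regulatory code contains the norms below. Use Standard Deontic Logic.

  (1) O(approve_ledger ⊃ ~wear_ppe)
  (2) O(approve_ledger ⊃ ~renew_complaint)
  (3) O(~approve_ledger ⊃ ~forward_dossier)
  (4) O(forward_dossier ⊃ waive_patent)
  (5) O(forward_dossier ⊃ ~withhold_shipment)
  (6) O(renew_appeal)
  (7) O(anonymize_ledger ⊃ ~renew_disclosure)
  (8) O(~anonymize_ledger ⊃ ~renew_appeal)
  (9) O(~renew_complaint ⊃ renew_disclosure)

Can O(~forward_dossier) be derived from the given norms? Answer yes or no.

Premise 6 gives O(renew_appeal).
Premise 8 is O(~anonymize_ledger ⊃ ~renew_appeal); contrapositively O(renew_appeal ⊃ anonymize_ledger). Since O(renew_appeal) holds, K gives O(anonymize_ledger).
From O(anonymize_ledger) and premise 7, O(anonymize_ledger ⊃ ~renew_disclosure), we obtain O(~renew_disclosure).
The contrapositive of premise 9 (O(~renew_complaint ⊃ renew_disclosure)) is O(~renew_disclosure ⊃ renew_complaint), and O(~renew_disclosure) is already established, so O(renew_complaint).
Premise 2 is O(approve_ledger ⊃ ~renew_complaint); contrapositively O(renew_complaint ⊃ ~approve_ledger). Since O(renew_complaint) holds, K gives O(~approve_ledger).
From O(~approve_ledger) and premise 3, O(~approve_ledger ⊃ ~forward_dossier), we obtain O(~forward_dossier).
Premises 1, 4, 5 do not contribute to this derivation.
So O(~forward_dossier) follows.

Yes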